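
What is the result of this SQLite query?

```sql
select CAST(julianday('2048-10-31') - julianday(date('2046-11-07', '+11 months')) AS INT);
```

390

Adding +11 months to 2046-11-07 gives 2047-10-07.
24 days remain in October 2047 after the 7th (31 − 7).
Full months from November 2047 through September 2048 contribute their day counts.
Then 31 days into October 2048.
Total: 24 + 30 + 31 + 31 + 29 + 31 + 30 + 31 + 30 + 31 + 31 + 30 + 31 = 390.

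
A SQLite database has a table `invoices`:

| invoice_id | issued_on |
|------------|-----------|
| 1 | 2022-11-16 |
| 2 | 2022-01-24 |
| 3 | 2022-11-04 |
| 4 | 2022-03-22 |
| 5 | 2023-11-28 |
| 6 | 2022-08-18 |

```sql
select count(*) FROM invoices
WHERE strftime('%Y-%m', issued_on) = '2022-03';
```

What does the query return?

Rows with year-month 2022-03: 2022-03-22 → 1.

1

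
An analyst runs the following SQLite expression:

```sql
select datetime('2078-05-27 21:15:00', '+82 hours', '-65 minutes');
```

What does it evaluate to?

2078-05-31 06:10:00

+82 hours from 2078-05-27 21:15:00 is 2078-05-31 07:15:00 (crosses midnight).
65 minutes = 1h 5m; -65 minutes from 2078-05-31 07:15:00 is 2078-05-31 06:10:00.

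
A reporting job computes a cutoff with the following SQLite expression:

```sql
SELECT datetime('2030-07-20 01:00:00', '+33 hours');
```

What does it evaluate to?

+33 hours from 2030-07-20 01:00:00 is 2030-07-21 10:00:00 (crosses midnight).

2030-07-21 10:00:00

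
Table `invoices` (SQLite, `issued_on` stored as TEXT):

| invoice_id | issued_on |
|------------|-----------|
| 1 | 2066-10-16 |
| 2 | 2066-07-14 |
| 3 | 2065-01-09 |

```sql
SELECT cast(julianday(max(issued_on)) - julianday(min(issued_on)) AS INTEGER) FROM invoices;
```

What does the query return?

645

MIN = 2065-01-09, MAX = 2066-10-16.
22 days remain in January 2065 after the 9th (31 − 9).
Full months from February 2065 through September 2066 contribute their day counts.
Then 16 days into October 2066.
Total: 22 + 28 + 31 + 30 + 31 + 30 + 31 + 31 + 30 + 31 + 30 + 31 + 31 + 28 + 31 + 30 + 31 + 30 + 31 + 31 + 30 + 16 = 645.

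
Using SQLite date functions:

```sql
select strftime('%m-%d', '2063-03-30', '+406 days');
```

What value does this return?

First apply '+406 days': 2063-03-30 → 2064-05-09.
`%m-%d` extracts the month-day: 05-09.

05-09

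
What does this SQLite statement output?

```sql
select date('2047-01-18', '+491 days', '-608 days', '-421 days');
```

Applying '+491 days' to 2047-01-18: counting 491 days forward gives 2048-05-23.
Applying '-608 days' to 2048-05-23: counting 608 days back gives 2046-09-23.
Applying '-421 days' to 2046-09-23: counting 421 days back gives 2045-07-29.

2045-07-29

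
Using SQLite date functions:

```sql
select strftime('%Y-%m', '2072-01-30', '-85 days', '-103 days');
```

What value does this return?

First apply '-85 days', '-103 days': 2072-01-30 → 2071-07-26.
`%Y-%m` extracts the year-month: 2071-07.

2071-07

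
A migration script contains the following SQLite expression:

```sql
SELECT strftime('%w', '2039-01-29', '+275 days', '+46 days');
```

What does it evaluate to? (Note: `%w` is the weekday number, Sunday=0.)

First apply '+275 days', '+46 days': 2039-01-29 → 2039-12-16.
2039-12-16 is a Friday; with Sunday=0 that is 5.

5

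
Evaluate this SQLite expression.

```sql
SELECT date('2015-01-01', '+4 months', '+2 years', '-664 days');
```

2015-07-07

Adding +4 months to 2015-01-01 gives 2015-05-01.
Adding +2 years to 2015-05-01 gives 2017-05-01.
Applying '-664 days' to 2017-05-01: counting 664 days back gives 2015-07-07.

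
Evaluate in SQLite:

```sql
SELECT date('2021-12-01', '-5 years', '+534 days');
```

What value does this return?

Adding -5 years to 2021-12-01 gives 2016-12-01.
Applying '+534 days' to 2016-12-01: counting 534 days forward gives 2018-05-19.

2018-05-19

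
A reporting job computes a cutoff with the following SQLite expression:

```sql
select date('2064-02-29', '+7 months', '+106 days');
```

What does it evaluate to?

2065-01-13

Adding +7 months to 2064-02-29 gives 2064-09-29.
Applying '+106 days' to 2064-09-29: counting 106 days forward gives 2065-01-13.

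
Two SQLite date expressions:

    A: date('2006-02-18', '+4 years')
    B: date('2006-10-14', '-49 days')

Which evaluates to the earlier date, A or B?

A = 2010-02-18.
B = 2006-08-26.
B is earlier.

B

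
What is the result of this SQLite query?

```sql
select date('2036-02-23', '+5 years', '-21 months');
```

Adding +5 years to 2036-02-23 gives 2041-02-23.
Adding -21 months to 2041-02-23 gives 2039-05-23.

2039-05-23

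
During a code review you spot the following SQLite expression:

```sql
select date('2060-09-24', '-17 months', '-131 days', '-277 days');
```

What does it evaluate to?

Adding -17 months to 2060-09-24 gives 2059-04-24.
Applying '-131 days' to 2059-04-24: counting 131 days back gives 2058-12-14.
Applying '-277 days' to 2058-12-14: counting 277 days back gives 2058-03-12.

2058-03-12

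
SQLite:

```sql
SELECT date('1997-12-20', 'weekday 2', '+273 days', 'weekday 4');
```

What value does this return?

1998-09-24

`weekday 2` advances to the next Tuesday; 1997-12-20 is a Saturday, so it moves forward to 1997-12-23.
Applying '+273 days' to 1997-12-23: counting 273 days forward gives 1998-09-22.
`weekday 4` advances to the next Thursday; 1998-09-22 is a Tuesday, so it moves forward to 1998-09-24.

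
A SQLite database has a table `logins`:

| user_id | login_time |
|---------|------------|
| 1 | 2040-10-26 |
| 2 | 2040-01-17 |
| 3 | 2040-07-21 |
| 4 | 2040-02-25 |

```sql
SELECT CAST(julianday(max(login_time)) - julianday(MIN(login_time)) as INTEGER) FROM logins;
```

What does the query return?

MIN = 2040-01-17, MAX = 2040-10-26.
14 days remain in January 2040 after the 17th (31 − 17).
Full months from February 2040 through September 2040 contribute their day counts.
Then 26 days into October 2040.
Total: 14 + 29 + 31 + 30 + 31 + 30 + 31 + 31 + 30 + 26 = 283.

283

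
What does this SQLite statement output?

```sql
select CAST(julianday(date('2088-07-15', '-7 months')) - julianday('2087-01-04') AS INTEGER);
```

345

Adding -7 months to 2088-07-15 gives 2087-12-15.
27 days remain in January 2087 after the 4th (31 − 4).
Full months from February 2087 through November 2087 contribute their day counts.
Then 15 days into December 2087.
Total: 27 + 28 + 31 + 30 + 31 + 30 + 31 + 31 + 30 + 31 + 30 + 15 = 345.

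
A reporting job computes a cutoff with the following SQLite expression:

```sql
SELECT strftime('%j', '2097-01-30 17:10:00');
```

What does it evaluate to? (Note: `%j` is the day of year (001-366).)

Day-of-year for 2097-01-30: days since 2097-01-01 inclusive = 30, zero-padded to 030.

030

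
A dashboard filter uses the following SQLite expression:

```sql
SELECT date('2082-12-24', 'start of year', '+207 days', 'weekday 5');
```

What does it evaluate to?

2082-07-31

`start of year` rewinds 2082-12-24 to 2082-01-01.
Applying '+207 days' to 2082-01-01: counting 207 days forward gives 2082-07-27.
`weekday 5` advances to the next Friday; 2082-07-27 is a Monday, so it moves forward to 2082-07-31.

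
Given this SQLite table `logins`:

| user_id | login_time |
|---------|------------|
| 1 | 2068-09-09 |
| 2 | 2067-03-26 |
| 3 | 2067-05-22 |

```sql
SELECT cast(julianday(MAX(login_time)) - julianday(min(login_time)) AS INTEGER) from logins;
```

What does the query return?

533

MIN = 2067-03-26, MAX = 2068-09-09.
5 days remain in March 2067 after the 26th (31 − 26).
Full months from April 2067 through August 2068 contribute their day counts.
Then 9 days into September 2068.
Total: 5 + 30 + 31 + 30 + 31 + 31 + 30 + 31 + 30 + 31 + 31 + 29 + 31 + 30 + 31 + 30 + 31 + 31 + 9 = 533.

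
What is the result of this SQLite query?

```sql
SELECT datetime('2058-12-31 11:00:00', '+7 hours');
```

2058-12-31 18:00:00

+7 hours from 2058-12-31 11:00:00 is 2058-12-31 18:00:00.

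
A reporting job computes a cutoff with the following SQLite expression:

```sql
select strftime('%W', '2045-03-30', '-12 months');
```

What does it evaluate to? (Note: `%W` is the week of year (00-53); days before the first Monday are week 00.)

First apply '-12 months': 2045-03-30 → 2044-03-30.
2044-03-30 is a Wednesday. SQLite's %W counts Mondays since the year started; the result is 13.

13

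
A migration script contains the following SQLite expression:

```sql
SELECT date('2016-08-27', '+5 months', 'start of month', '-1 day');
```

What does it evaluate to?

2016-12-31

Adding +5 months to 2016-08-27 gives 2017-01-27.
`start of month` rewinds 2017-01-27 to 2017-01-01.
Going back 1 day from 2017-01-01 reaches 2016-12-31 (last day of December, 31 days).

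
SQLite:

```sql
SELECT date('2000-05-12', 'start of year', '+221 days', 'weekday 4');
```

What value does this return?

`start of year` rewinds 2000-05-12 to 2000-01-01.
Applying '+221 days' to 2000-01-01: counting 221 days forward gives 2000-08-09.
`weekday 4` advances to the next Thursday; 2000-08-09 is a Wednesday, so it moves forward to 2000-08-10.

2000-08-10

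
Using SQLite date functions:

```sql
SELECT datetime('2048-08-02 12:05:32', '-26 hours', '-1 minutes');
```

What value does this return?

2048-08-01 10:04:32

-26 hours from 2048-08-02 12:05:32 is 2048-08-01 10:05:32 (crosses midnight).
-1 minutes from 2048-08-01 10:05:32 is 2048-08-01 10:04:32.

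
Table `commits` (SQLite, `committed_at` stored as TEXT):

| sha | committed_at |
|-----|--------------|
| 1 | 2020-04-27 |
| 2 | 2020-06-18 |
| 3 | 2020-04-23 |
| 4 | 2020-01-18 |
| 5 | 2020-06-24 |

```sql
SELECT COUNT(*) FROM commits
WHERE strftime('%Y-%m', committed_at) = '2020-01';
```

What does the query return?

Rows with year-month 2020-01: 2020-01-18 → 1.

1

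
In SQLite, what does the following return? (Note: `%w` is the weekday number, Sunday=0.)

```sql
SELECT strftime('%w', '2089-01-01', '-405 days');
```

First apply '-405 days': 2089-01-01 → 2087-11-23.
2087-11-23 is a Sunday; with Sunday=0 that is 0.

0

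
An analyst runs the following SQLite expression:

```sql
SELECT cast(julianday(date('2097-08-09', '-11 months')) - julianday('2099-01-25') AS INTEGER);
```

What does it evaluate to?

Adding -11 months to 2097-08-09 gives 2096-09-09.
21 days remain in September 2096 after the 9th (30 − 9).
Full months from October 2096 through December 2098 contribute their day counts.
Then 25 days into January 2099.
Total: 21 + 31 + 30 + 31 + 31 + 28 + 31 + 30 + 31 + 30 + 31 + 31 + 30 + 31 + 30 + 31 + 31 + 28 + 31 + 30 + 31 + 30 + 31 + 31 + 30 + 31 + 30 + 31 + 25 = 868.
The subtraction is earlier − later, so the result is −868 → -868.

-868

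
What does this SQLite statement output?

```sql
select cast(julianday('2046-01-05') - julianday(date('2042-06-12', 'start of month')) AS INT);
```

1314

`start of month` rewinds 2042-06-12 to 2042-06-01.
29 days remain in June 2042 after the 1st (30 − 1).
Full months from July 2042 through December 2045 contribute their day counts.
Then 5 days into January 2046.
Total: 29 + 31 + 31 + 30 + 31 + 30 + 31 + 31 + 28 + 31 + 30 + 31 + 30 + 31 + 31 + 30 + 31 + 30 + 31 + 31 + 29 + 31 + 30 + 31 + 30 + 31 + 31 + 30 + 31 + 30 + 31 + 31 + 28 + 31 + 30 + 31 + 30 + 31 + 31 + 30 + 31 + 30 + 31 + 5 = 1314.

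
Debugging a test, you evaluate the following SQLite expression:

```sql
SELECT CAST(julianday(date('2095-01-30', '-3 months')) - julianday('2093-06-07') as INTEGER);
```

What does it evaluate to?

Adding -3 months to 2095-01-30 gives 2094-10-30.
23 days remain in June 2093 after the 7th (30 − 7).
Full months from July 2093 through September 2094 contribute their day counts.
Then 30 days into October 2094.
Total: 23 + 31 + 31 + 30 + 31 + 30 + 31 + 31 + 28 + 31 + 30 + 31 + 30 + 31 + 31 + 30 + 30 = 510.

510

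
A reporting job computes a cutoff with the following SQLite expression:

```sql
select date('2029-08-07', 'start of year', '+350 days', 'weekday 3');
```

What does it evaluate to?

`start of year` rewinds 2029-08-07 to 2029-01-01.
Applying '+350 days' to 2029-01-01: counting 350 days forward gives 2029-12-17.
`weekday 3` advances to the next Wednesday; 2029-12-17 is a Monday, so it moves forward to 2029-12-19.

2029-12-19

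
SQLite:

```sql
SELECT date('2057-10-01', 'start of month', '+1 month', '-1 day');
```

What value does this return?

2057-10-31

`start of month` rewinds 2057-10-01 to 2057-10-01.
Adding +1 month to 2057-10-01 gives 2057-11-01.
Going back 1 day from 2057-11-01 reaches 2057-10-31 (last day of October, 31 days).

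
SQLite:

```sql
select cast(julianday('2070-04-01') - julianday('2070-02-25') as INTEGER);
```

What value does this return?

3 days remain in February 2070 after the 25th (28 − 25).
March 2070: 31 days.
Then 1 day into April 2070.
Total: 3 + 31 + 1 = 35.

35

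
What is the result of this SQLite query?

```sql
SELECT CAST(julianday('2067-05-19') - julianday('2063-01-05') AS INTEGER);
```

26 days remain in January 2063 after the 5th (31 − 5).
Full months from February 2063 through April 2067 contribute their day counts.
Then 19 days into May 2067.
Total: 26 + 28 + 31 + 30 + 31 + 30 + 31 + 31 + 30 + 31 + 30 + 31 + 31 + 29 + 31 + 30 + 31 + 30 + 31 + 31 + 30 + 31 + 30 + 31 + 31 + 28 + 31 + 30 + 31 + 30 + 31 + 31 + 30 + 31 + 30 + 31 + 31 + 28 + 31 + 30 + 31 + 30 + 31 + 31 + 30 + 31 + 30 + 31 + 31 + 28 + 31 + 30 + 19 = 1595.

1595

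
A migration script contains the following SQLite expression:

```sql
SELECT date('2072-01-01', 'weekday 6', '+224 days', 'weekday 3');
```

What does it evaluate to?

`weekday 6` advances to the next Saturday; 2072-01-01 is a Friday, so it moves forward to 2072-01-02.
Applying '+224 days' to 2072-01-02: counting 224 days forward gives 2072-08-13.
`weekday 3` advances to the next Wednesday; 2072-08-13 is a Saturday, so it moves forward to 2072-08-17.

2072-08-17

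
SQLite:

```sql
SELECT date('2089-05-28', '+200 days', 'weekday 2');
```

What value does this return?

Applying '+200 days' to 2089-05-28: counting 200 days forward gives 2089-12-14.
`weekday 2` advances to the next Tuesday; 2089-12-14 is a Wednesday, so it moves forward to 2089-12-20.

2089-12-20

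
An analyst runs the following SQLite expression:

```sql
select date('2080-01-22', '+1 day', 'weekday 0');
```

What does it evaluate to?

2080-01-28

Advancing 1 more day within January lands on 2080-01-23.
`weekday 0` advances to the next Sunday; 2080-01-23 is a Tuesday, so it moves forward to 2080-01-28.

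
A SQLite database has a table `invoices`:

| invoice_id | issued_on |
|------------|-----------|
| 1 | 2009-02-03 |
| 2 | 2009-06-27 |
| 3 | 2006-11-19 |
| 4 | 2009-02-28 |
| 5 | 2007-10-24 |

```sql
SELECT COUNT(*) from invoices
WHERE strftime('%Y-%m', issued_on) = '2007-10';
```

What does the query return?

Rows with year-month 2007-10: 2007-10-24 → 1.

1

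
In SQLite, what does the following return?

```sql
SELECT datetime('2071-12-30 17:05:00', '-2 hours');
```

-2 hours from 2071-12-30 17:05:00 is 2071-12-30 15:05:00.

2071-12-30 15:05:00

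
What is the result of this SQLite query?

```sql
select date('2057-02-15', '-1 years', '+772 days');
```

Adding -1 year to 2057-02-15 gives 2056-02-15.
Applying '+772 days' to 2056-02-15: counting 772 days forward gives 2058-03-28.

2058-03-28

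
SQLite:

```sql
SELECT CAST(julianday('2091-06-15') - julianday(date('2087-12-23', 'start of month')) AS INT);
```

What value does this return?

1292

`start of month` rewinds 2087-12-23 to 2087-12-01.
30 days remain in December 2087 after the 1st (31 − 1).
Full months from January 2088 through May 2091 contribute their day counts.
Then 15 days into June 2091.
Total: 30 + 31 + 29 + 31 + 30 + 31 + 30 + 31 + 31 + 30 + 31 + 30 + 31 + 31 + 28 + 31 + 30 + 31 + 30 + 31 + 31 + 30 + 31 + 30 + 31 + 31 + 28 + 31 + 30 + 31 + 30 + 31 + 31 + 30 + 31 + 30 + 31 + 31 + 28 + 31 + 30 + 31 + 15 = 1292.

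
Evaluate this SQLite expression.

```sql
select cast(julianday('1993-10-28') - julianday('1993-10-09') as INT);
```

Both dates are in October 1993: 28 − 9 = 19.

19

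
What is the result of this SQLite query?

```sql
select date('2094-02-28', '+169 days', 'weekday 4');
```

Applying '+169 days' to 2094-02-28: counting 169 days forward gives 2094-08-16.
`weekday 4` advances to the next Thursday; 2094-08-16 is a Monday, so it moves forward to 2094-08-19.

2094-08-19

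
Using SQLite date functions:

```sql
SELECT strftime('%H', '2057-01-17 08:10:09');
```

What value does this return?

08

`%H` extracts the 2-digit hour (00-23): 08.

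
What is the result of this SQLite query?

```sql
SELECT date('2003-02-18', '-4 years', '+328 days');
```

2000-01-12

Adding -4 years to 2003-02-18 gives 1999-02-18.
Applying '+328 days' to 1999-02-18: counting 328 days forward gives 2000-01-12.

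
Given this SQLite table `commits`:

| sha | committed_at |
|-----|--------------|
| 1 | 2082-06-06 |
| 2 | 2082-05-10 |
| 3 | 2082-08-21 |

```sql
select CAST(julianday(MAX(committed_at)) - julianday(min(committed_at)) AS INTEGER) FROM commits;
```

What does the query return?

MIN = 2082-05-10, MAX = 2082-08-21.
21 days remain in May 2082 after the 10th (31 − 10).
June 2082: 30 days.
July 2082: 31 days.
Then 21 days into August 2082.
Total: 21 + 30 + 31 + 21 = 103.

103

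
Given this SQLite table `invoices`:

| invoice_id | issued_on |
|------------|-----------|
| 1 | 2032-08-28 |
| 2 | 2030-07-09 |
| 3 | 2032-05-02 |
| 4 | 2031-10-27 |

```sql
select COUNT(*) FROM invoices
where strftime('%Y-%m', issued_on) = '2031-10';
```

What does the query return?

Rows with year-month 2031-10: 2031-10-27 → 1.

1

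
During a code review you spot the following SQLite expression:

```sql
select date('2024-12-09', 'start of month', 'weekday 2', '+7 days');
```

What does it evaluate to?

2024-12-10

`start of month` rewinds 2024-12-09 to 2024-12-01.
`weekday 2` advances to the next Tuesday; 2024-12-01 is a Sunday, so it moves forward to 2024-12-03.
Advancing 7 more days within December lands on 2024-12-10.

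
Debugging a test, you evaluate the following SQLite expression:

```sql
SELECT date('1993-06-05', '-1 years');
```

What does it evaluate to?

Adding -1 year to 1993-06-05 gives 1992-06-05.

1992-06-05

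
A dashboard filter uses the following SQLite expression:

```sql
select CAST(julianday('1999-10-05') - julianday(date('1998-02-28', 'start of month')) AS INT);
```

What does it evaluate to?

`start of month` rewinds 1998-02-28 to 1998-02-01.
27 days remain in February 1998 after the 1st (28 − 1).
Full months from March 1998 through September 1999 contribute their day counts.
Then 5 days into October 1999.
Total: 27 + 31 + 30 + 31 + 30 + 31 + 31 + 30 + 31 + 30 + 31 + 31 + 28 + 31 + 30 + 31 + 30 + 31 + 31 + 30 + 5 = 611.

611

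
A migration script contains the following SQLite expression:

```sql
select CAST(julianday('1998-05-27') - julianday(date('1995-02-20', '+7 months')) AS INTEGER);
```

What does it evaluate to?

980

Adding +7 months to 1995-02-20 gives 1995-09-20.
10 days remain in September 1995 after the 20th (30 − 20).
Full months from October 1995 through April 1998 contribute their day counts.
Then 27 days into May 1998.
Total: 10 + 31 + 30 + 31 + 31 + 29 + 31 + 30 + 31 + 30 + 31 + 31 + 30 + 31 + 30 + 31 + 31 + 28 + 31 + 30 + 31 + 30 + 31 + 31 + 30 + 31 + 30 + 31 + 31 + 28 + 31 + 30 + 27 = 980.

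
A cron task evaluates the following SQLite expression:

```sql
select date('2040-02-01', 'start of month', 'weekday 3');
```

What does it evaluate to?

2040-02-01

`start of month` rewinds 2040-02-01 to 2040-02-01.
`weekday 3` advances to the next Wednesday; 2040-02-01 is already a Wednesday, so it stays at 2040-02-01.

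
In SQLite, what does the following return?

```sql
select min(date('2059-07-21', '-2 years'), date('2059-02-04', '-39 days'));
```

date('2059-07-21', '-2 years') → 2057-07-21.
date('2059-02-04', '-39 days') → 2058-12-27.
Earlier of the two is 2057-07-21.

2057-07-21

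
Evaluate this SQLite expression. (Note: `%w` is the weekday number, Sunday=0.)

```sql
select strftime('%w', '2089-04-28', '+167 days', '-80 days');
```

0

First apply '+167 days', '-80 days': 2089-04-28 → 2089-07-24.
2089-07-24 is a Sunday; with Sunday=0 that is 0.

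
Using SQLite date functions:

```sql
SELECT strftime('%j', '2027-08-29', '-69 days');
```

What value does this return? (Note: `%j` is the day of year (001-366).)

First apply '-69 days': 2027-08-29 → 2027-06-21.
Day-of-year for 2027-06-21: days since 2027-01-01 inclusive = 172, zero-padded to 172.

172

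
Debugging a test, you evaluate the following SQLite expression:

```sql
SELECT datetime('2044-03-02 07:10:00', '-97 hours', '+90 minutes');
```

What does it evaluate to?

-97 hours from 2044-03-02 07:10:00 is 2044-02-27 06:10:00 (crosses midnight).
90 minutes = 1h 30m; +90 minutes from 2044-02-27 06:10:00 is 2044-02-27 07:40:00.

2044-02-27 07:40:00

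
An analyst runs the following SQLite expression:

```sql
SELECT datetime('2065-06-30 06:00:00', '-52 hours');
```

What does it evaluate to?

2065-06-28 02:00:00

-52 hours from 2065-06-30 06:00:00 is 2065-06-28 02:00:00 (crosses midnight).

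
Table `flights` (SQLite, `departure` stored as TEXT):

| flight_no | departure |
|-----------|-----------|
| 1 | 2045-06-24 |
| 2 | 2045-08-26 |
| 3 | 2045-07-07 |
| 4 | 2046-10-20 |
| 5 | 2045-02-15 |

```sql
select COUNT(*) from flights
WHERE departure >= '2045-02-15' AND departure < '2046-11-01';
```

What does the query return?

5

Rows in [2045-02-15, 2046-11-01): 2045-06-24, 2045-08-26, 2045-07-07, 2046-10-20, 2045-02-15 → 5 rows.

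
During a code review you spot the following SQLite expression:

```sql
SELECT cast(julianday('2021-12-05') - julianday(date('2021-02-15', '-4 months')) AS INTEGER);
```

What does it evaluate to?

Adding -4 months to 2021-02-15 gives 2020-10-15.
16 days remain in October 2020 after the 15th (31 − 15).
Full months from November 2020 through November 2021 contribute their day counts.
Then 5 days into December 2021.
Total: 16 + 30 + 31 + 31 + 28 + 31 + 30 + 31 + 30 + 31 + 31 + 30 + 31 + 30 + 5 = 416.

416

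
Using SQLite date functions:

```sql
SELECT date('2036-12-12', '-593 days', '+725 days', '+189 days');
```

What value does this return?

Applying '-593 days' to 2036-12-12: counting 593 days back gives 2035-04-29.
Applying '+725 days' to 2035-04-29: counting 725 days forward gives 2037-04-23.
Applying '+189 days' to 2037-04-23: counting 189 days forward gives 2037-10-29.

2037-10-29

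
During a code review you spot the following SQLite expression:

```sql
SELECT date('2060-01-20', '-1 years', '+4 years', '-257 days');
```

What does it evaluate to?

2062-05-08

Adding -1 year to 2060-01-20 gives 2059-01-20.
Adding +4 years to 2059-01-20 gives 2063-01-20.
Applying '-257 days' to 2063-01-20: counting 257 days back gives 2062-05-08.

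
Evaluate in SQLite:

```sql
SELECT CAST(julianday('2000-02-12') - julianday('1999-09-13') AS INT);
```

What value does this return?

152

17 days remain in September 1999 after the 13th (30 − 13).
October 1999: 31 days.
November 1999: 30 days.
December 1999: 31 days.
January 2000: 31 days.
Then 12 days into February 2000.
Total: 17 + 31 + 30 + 31 + 31 + 12 = 152.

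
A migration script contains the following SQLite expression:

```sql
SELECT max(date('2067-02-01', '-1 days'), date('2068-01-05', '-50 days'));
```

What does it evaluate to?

date('2067-02-01', '-1 days') → 2067-01-31.
date('2068-01-05', '-50 days') → 2067-11-16.
Later of the two is 2067-11-16.

2067-11-16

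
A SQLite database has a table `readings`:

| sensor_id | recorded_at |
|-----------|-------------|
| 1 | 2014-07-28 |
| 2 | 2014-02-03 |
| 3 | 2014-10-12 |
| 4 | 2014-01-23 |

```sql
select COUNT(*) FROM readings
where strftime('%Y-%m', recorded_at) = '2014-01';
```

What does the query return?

1

Rows with year-month 2014-01: 2014-01-23 → 1.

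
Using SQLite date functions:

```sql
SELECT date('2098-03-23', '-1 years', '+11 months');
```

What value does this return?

Adding -1 year to 2098-03-23 gives 2097-03-23.
Adding +11 months to 2097-03-23 gives 2098-02-23.

2098-02-23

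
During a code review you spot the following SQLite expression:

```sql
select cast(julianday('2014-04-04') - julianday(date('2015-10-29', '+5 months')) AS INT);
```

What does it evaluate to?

-725

Adding +5 months to 2015-10-29 gives 2016-03-29.
26 days remain in April 2014 after the 4th (30 − 4).
Full months from May 2014 through February 2016 contribute their day counts.
Then 29 days into March 2016.
Total: 26 + 31 + 30 + 31 + 31 + 30 + 31 + 30 + 31 + 31 + 28 + 31 + 30 + 31 + 30 + 31 + 31 + 30 + 31 + 30 + 31 + 31 + 29 + 29 = 725.
The subtraction is earlier − later, so the result is −725 → -725.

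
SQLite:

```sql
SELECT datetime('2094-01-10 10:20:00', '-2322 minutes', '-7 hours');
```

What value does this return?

2094-01-08 12:38:00

2322 minutes = 38h 42m; -2322 minutes from 2094-01-10 10:20:00 is 2094-01-08 19:38:00 (crosses midnight).
-7 hours from 2094-01-08 19:38:00 is 2094-01-08 12:38:00.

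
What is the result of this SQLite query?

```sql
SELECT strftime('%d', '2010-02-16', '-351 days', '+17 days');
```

First apply '-351 days', '+17 days': 2010-02-16 → 2009-03-19.
`%d` extracts the 2-digit day of month: 19.

19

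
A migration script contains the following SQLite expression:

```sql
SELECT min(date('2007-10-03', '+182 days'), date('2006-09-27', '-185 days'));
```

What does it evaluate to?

2006-03-26

date('2007-10-03', '+182 days') → 2008-04-02.
date('2006-09-27', '-185 days') → 2006-03-26.
Earlier of the two is 2006-03-26.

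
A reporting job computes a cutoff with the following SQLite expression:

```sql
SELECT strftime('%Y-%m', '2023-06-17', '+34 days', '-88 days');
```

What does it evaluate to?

First apply '+34 days', '-88 days': 2023-06-17 → 2023-04-24.
`%Y-%m` extracts the year-month: 2023-04.

2023-04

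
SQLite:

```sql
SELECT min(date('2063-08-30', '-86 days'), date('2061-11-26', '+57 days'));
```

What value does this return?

date('2063-08-30', '-86 days') → 2063-06-05.
date('2061-11-26', '+57 days') → 2062-01-22.
Earlier of the two is 2062-01-22.

2062-01-22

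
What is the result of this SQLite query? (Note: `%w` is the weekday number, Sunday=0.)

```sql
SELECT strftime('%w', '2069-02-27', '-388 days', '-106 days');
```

6

First apply '-388 days', '-106 days': 2069-02-27 → 2067-10-22.
2067-10-22 is a Saturday; with Sunday=0 that is 6.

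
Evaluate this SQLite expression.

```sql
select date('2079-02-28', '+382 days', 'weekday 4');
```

Applying '+382 days' to 2079-02-28: counting 382 days forward gives 2080-03-16.
`weekday 4` advances to the next Thursday; 2080-03-16 is a Saturday, so it moves forward to 2080-03-21.

2080-03-21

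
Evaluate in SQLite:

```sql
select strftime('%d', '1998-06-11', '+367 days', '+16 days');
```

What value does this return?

29

First apply '+367 days', '+16 days': 1998-06-11 → 1999-06-29.
`%d` extracts the 2-digit day of month: 29.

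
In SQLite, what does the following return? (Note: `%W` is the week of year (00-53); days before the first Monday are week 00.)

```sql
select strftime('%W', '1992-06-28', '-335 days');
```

First apply '-335 days': 1992-06-28 → 1991-07-29.
1991-07-29 is a Monday. SQLite's %W counts Mondays since the year started; the result is 30.

30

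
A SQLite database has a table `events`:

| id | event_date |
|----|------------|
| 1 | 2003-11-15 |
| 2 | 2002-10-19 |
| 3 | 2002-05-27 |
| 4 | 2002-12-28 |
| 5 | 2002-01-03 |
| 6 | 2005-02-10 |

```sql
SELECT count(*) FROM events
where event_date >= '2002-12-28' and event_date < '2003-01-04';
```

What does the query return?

Rows in [2002-12-28, 2003-01-04): 2002-12-28 → 1 row.

1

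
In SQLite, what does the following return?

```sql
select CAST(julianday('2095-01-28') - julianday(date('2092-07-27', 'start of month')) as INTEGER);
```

941

`start of month` rewinds 2092-07-27 to 2092-07-01.
30 days remain in July 2092 after the 1st (31 − 1).
Full months from August 2092 through December 2094 contribute their day counts.
Then 28 days into January 2095.
Total: 30 + 31 + 30 + 31 + 30 + 31 + 31 + 28 + 31 + 30 + 31 + 30 + 31 + 31 + 30 + 31 + 30 + 31 + 31 + 28 + 31 + 30 + 31 + 30 + 31 + 31 + 30 + 31 + 30 + 31 + 28 = 941.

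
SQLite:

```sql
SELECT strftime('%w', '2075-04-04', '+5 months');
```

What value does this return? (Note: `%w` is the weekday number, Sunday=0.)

3

First apply '+5 months': 2075-04-04 → 2075-09-04.
2075-09-04 is a Wednesday; with Sunday=0 that is 3.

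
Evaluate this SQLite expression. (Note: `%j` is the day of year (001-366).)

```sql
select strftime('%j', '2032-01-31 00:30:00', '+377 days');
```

First apply '+377 days': 2032-01-31 00:30:00 → 2033-02-11 00:30:00.
Day-of-year for 2033-02-11: days since 2033-01-01 inclusive = 42, zero-padded to 042.

042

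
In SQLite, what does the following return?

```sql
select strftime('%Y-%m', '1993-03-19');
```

`%Y-%m` extracts the year-month: 1993-03.

1993-03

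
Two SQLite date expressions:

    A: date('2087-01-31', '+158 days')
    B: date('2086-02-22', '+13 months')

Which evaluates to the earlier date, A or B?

B

A = 2087-07-08.
B = 2087-03-22.
B is earlier.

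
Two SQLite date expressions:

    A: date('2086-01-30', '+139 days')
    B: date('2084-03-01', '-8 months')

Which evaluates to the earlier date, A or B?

A = 2086-06-18.
B = 2083-07-01.
B is earlier.

B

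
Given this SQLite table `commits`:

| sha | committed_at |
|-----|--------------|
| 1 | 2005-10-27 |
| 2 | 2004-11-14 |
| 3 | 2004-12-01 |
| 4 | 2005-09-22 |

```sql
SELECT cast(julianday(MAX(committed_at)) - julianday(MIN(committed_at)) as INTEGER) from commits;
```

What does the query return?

MIN = 2004-11-14, MAX = 2005-10-27.
16 days remain in November 2004 after the 14th (30 − 14).
Full months from December 2004 through September 2005 contribute their day counts.
Then 27 days into October 2005.
Total: 16 + 31 + 31 + 28 + 31 + 30 + 31 + 30 + 31 + 31 + 30 + 27 = 347.

347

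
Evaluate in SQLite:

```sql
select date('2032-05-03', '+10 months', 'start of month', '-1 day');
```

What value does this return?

2033-02-28

Adding +10 months to 2032-05-03 gives 2033-03-03.
`start of month` rewinds 2033-03-03 to 2033-03-01.
Going back 1 day from 2033-03-01 reaches 2033-02-28 (last day of February, 28 days).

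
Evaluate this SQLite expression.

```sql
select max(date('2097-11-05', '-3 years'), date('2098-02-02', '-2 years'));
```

2096-02-02

date('2097-11-05', '-3 years') → 2094-11-05.
date('2098-02-02', '-2 years') → 2096-02-02.
Later of the two is 2096-02-02.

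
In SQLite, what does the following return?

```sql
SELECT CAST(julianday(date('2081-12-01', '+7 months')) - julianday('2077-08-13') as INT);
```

1783

Adding +7 months to 2081-12-01 gives 2082-07-01.
18 days remain in August 2077 after the 13th (31 − 13).
Full months from September 2077 through June 2082 contribute their day counts.
Then 1 day into July 2082.
Total: 18 + 30 + 31 + 30 + 31 + 31 + 28 + 31 + 30 + 31 + 30 + 31 + 31 + 30 + 31 + 30 + 31 + 31 + 28 + 31 + 30 + 31 + 30 + 31 + 31 + 30 + 31 + 30 + 31 + 31 + 29 + 31 + 30 + 31 + 30 + 31 + 31 + 30 + 31 + 30 + 31 + 31 + 28 + 31 + 30 + 31 + 30 + 31 + 31 + 30 + 31 + 30 + 31 + 31 + 28 + 31 + 30 + 31 + 30 + 1 = 1783.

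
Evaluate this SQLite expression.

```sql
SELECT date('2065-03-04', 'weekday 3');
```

2065-03-04

`weekday 3` advances to the next Wednesday; 2065-03-04 is already a Wednesday, so it stays at 2065-03-04.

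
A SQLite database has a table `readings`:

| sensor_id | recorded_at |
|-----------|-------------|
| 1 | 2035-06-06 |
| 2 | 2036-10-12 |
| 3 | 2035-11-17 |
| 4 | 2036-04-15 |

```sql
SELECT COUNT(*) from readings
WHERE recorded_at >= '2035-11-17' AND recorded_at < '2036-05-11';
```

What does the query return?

Rows in [2035-11-17, 2036-05-11): 2035-11-17, 2036-04-15 → 2 rows.

2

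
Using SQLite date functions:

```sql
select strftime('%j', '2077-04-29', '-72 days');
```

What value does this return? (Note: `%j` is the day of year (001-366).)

047

First apply '-72 days': 2077-04-29 → 2077-02-16.
Day-of-year for 2077-02-16: days since 2077-01-01 inclusive = 47, zero-padded to 047.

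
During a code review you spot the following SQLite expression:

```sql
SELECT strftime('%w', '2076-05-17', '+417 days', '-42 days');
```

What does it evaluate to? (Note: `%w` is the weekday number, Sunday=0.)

4

First apply '+417 days', '-42 days': 2076-05-17 → 2077-05-27.
2077-05-27 is a Thursday; with Sunday=0 that is 4.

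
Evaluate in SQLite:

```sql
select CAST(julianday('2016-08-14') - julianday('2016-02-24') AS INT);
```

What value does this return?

172

5 days remain in February 2016 after the 24th (29 − 24).
March 2016: 31 days.
April 2016: 30 days.
May 2016: 31 days.
June 2016: 30 days.
July 2016: 31 days.
Then 14 days into August 2016.
Total: 5 + 31 + 30 + 31 + 30 + 31 + 14 = 172.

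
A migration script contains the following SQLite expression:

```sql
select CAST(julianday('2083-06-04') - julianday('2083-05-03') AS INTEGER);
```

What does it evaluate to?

28 days remain in May 2083 after the 3rd (31 − 3).
Then 4 days into June 2083.
Total: 28 + 4 = 32.

32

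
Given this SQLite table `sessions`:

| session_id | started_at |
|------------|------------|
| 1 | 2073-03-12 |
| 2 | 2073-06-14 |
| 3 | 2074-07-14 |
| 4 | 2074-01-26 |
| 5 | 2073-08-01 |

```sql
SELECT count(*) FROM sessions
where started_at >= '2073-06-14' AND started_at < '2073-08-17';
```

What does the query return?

Rows in [2073-06-14, 2073-08-17): 2073-06-14, 2073-08-01 → 2 rows.

2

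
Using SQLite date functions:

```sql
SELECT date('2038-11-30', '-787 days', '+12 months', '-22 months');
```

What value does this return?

2035-12-04

Applying '-787 days' to 2038-11-30: counting 787 days back gives 2036-10-04.
Adding +12 months to 2036-10-04 gives 2037-10-04.
Adding -22 months to 2037-10-04 gives 2035-12-04.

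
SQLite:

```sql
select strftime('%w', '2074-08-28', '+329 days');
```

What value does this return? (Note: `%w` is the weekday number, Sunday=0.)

First apply '+329 days': 2074-08-28 → 2075-07-23.
2075-07-23 is a Tuesday; with Sunday=0 that is 2.

2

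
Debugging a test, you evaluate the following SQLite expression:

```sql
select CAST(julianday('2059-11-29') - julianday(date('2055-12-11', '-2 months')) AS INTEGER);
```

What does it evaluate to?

1510

Adding -2 months to 2055-12-11 gives 2055-10-11.
20 days remain in October 2055 after the 11th (31 − 11).
Full months from November 2055 through October 2059 contribute their day counts.
Then 29 days into November 2059.
Total: 20 + 30 + 31 + 31 + 29 + 31 + 30 + 31 + 30 + 31 + 31 + 30 + 31 + 30 + 31 + 31 + 28 + 31 + 30 + 31 + 30 + 31 + 31 + 30 + 31 + 30 + 31 + 31 + 28 + 31 + 30 + 31 + 30 + 31 + 31 + 30 + 31 + 30 + 31 + 31 + 28 + 31 + 30 + 31 + 30 + 31 + 31 + 30 + 31 + 29 = 1510.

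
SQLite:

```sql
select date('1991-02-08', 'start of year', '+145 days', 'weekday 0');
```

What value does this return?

`start of year` rewinds 1991-02-08 to 1991-01-01.
Applying '+145 days' to 1991-01-01: counting 145 days forward gives 1991-05-26.
`weekday 0` advances to the next Sunday; 1991-05-26 is already a Sunday, so it stays at 1991-05-26.

1991-05-26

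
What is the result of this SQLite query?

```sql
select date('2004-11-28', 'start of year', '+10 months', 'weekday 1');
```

`start of year` rewinds 2004-11-28 to 2004-01-01.
Adding +10 months to 2004-01-01 gives 2004-11-01.
`weekday 1` advances to the next Monday; 2004-11-01 is already a Monday, so it stays at 2004-11-01.

2004-11-01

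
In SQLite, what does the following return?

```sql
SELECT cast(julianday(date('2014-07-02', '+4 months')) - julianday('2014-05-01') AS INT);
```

185

Adding +4 months to 2014-07-02 gives 2014-11-02.
30 days remain in May 2014 after the 1st (31 − 1).
June 2014: 30 days.
July 2014: 31 days.
August 2014: 31 days.
September 2014: 30 days.
October 2014: 31 days.
Then 2 days into November 2014.
Total: 30 + 30 + 31 + 31 + 30 + 31 + 2 = 185.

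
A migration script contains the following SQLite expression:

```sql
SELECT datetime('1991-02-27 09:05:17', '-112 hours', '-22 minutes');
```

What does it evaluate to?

-112 hours from 1991-02-27 09:05:17 is 1991-02-22 17:05:17 (crosses midnight).
-22 minutes from 1991-02-22 17:05:17 is 1991-02-22 16:43:17.

1991-02-22 16:43:17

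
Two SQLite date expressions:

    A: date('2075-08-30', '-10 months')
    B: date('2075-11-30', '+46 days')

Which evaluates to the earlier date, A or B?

A

A = 2074-10-30.
B = 2076-01-15.
A is earlier.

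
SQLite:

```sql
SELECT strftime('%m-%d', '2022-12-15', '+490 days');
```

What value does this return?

First apply '+490 days': 2022-12-15 → 2024-04-18.
`%m-%d` extracts the month-day: 04-18.

04-18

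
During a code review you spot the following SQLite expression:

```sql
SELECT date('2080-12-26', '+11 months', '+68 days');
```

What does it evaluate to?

2082-02-02

Adding +11 months to 2080-12-26 gives 2081-11-26.
Applying '+68 days' to 2081-11-26: counting 68 days forward gives 2082-02-02.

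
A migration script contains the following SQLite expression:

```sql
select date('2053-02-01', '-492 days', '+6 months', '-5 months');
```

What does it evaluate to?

Applying '-492 days' to 2053-02-01: counting 492 days back gives 2051-09-28.
Adding +6 months to 2051-09-28 gives 2052-03-28.
Adding -5 months to 2052-03-28 gives 2051-10-28.

2051-10-28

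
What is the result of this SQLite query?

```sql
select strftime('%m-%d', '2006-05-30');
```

`%m-%d` extracts the month-day: 05-30.

05-30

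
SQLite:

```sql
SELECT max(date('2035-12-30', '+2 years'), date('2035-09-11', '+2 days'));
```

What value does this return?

date('2035-12-30', '+2 years') → 2037-12-30.
date('2035-09-11', '+2 days') → 2035-09-13.
Later of the two is 2037-12-30.

2037-12-30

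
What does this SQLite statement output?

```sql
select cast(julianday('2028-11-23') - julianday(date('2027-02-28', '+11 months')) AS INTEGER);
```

300

Adding +11 months to 2027-02-28 gives 2028-01-28.
3 days remain in January 2028 after the 28th (31 − 28).
Full months from February 2028 through October 2028 contribute their day counts.
Then 23 days into November 2028.
Total: 3 + 29 + 31 + 30 + 31 + 30 + 31 + 31 + 30 + 31 + 23 = 300.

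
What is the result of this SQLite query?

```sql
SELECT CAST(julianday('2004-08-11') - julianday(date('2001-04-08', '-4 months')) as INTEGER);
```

1342

Adding -4 months to 2001-04-08 gives 2000-12-08.
23 days remain in December 2000 after the 8th (31 − 8).
Full months from January 2001 through July 2004 contribute their day counts.
Then 11 days into August 2004.
Total: 23 + 31 + 28 + 31 + 30 + 31 + 30 + 31 + 31 + 30 + 31 + 30 + 31 + 31 + 28 + 31 + 30 + 31 + 30 + 31 + 31 + 30 + 31 + 30 + 31 + 31 + 28 + 31 + 30 + 31 + 30 + 31 + 31 + 30 + 31 + 30 + 31 + 31 + 29 + 31 + 30 + 31 + 30 + 31 + 11 = 1342.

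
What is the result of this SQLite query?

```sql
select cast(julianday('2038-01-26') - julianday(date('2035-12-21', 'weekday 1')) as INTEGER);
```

`weekday 1` advances to the next Monday; 2035-12-21 is a Friday, so it moves forward to 2035-12-24.
7 days remain in December 2035 after the 24th (31 − 24).
Full months from January 2036 through December 2037 contribute their day counts.
Then 26 days into January 2038.
Total: 7 + 31 + 29 + 31 + 30 + 31 + 30 + 31 + 31 + 30 + 31 + 30 + 31 + 31 + 28 + 31 + 30 + 31 + 30 + 31 + 31 + 30 + 31 + 30 + 31 + 26 = 764.

764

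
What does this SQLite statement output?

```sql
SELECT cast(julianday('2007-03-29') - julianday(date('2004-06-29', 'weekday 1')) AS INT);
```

997

`weekday 1` advances to the next Monday; 2004-06-29 is a Tuesday, so it moves forward to 2004-07-05.
26 days remain in July 2004 after the 5th (31 − 5).
Full months from August 2004 through February 2007 contribute their day counts.
Then 29 days into March 2007.
Total: 26 + 31 + 30 + 31 + 30 + 31 + 31 + 28 + 31 + 30 + 31 + 30 + 31 + 31 + 30 + 31 + 30 + 31 + 31 + 28 + 31 + 30 + 31 + 30 + 31 + 31 + 30 + 31 + 30 + 31 + 31 + 28 + 29 = 997.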